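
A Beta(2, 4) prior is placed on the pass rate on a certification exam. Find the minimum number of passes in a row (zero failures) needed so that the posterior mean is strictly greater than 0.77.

k = 12

After k passes and 0 failures the posterior is Beta(2+k, 4), with mean (2+k)/(2+4+k).
Set (2+k)/(6+k) > 0.77 and solve: k > (0.77·6 − 2)/(1 − 0.77) = 11.391.
The smallest integer exceeding 11.391 is 12, and checking k=12: (14)/(18) = 0.7778 > 0.77.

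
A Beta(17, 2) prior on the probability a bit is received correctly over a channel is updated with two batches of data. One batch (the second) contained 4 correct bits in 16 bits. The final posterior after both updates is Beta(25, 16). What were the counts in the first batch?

4 correct bits and 2 errors

Because Beta–binomial updating is additive in the counts, the combined data contributed (α_post−α_prior, β_post−β_prior) successes and failures.
Total across both batches: 25−17=8 correct bits, 16−2=14 errors.
Subtract the second batch: 8−4=4 correct bits and 14−12=2 errors.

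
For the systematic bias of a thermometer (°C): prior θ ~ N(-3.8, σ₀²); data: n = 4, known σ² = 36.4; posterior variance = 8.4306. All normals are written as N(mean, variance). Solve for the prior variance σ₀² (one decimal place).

σ₀² = 114.6

Posterior precision equals prior precision plus data precision: 1/σ_n² = 1/σ₀² + n/σ².
So 1/σ₀² = 1/8.4306 − 4/36.4 = 0.118616 − 0.109890 = 0.008726.
Hence σ₀² = 1/0.008726 ≈ 114.6.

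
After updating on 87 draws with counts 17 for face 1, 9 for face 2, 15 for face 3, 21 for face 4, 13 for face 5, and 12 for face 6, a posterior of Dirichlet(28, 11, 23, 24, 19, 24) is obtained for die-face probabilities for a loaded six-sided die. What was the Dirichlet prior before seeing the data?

For a Dirichlet(α) prior with multinomial counts c, the posterior is Dirichlet(α + c) componentwise.
Subtract each count from the matching posterior parameter: 28−17=11, 11−9=2, 23−15=8, 24−21=3, 19−13=6, 24−12=12.

Dirichlet(11, 2, 8, 3, 6, 12)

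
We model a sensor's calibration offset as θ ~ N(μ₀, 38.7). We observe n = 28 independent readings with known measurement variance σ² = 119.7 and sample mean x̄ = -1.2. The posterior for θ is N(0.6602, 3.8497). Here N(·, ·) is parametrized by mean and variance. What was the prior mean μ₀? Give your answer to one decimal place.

The posterior mean is a precision-weighted average: μ_n = (τ₀μ₀ + τ_data·x̄)/(τ₀+τ_data), with τ₀=1/σ₀² and τ_data=n/σ².
Here τ₀ = 1/38.7 = 0.025840 and τ_data = 28/119.7 = 0.233918, so τ_n = 0.259758.
Rearranging for μ₀: μ₀ = (μ_n·τ_n − τ_data·x̄)/τ₀ = (0.6602·0.259758 − 0.233918·-1.2) / 0.025840 = 0.452194/0.025840 ≈ 17.5.

μ₀ = 17.5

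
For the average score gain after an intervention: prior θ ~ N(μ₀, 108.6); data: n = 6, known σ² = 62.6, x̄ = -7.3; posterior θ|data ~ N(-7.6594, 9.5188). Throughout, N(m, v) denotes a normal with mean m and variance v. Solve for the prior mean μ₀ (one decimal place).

With known observation variance, the Normal–Normal posterior has precision τ_n = τ₀ + n/σ² and mean μ_n = (τ₀μ₀ + (n/σ²)x̄)/τ_n.
Here τ₀ = 1/108.6 = 0.009208 and τ_data = 6/62.6 = 0.095847, so τ_n = 0.105055.
Rearranging for μ₀: μ₀ = (μ_n·τ_n − τ_data·x̄)/τ₀ = (-7.6594·0.105055 − 0.095847·-7.3) / 0.009208 = -0.104975/0.009208 ≈ -11.4.

μ₀ = -11.4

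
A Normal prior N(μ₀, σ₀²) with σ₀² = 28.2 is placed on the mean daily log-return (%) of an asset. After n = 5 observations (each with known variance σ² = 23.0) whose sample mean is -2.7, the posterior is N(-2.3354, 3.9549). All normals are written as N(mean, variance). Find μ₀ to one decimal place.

μ₀ = -0.1

With known observation variance, the Normal–Normal posterior has precision τ_n = τ₀ + n/σ² and mean μ_n = (τ₀μ₀ + (n/σ²)x̄)/τ_n.
Here τ₀ = 1/28.2 = 0.035461 and τ_data = 5/23.0 = 0.217391, so τ_n = 0.252852.
Rearranging for μ₀: μ₀ = (μ_n·τ_n − τ_data·x̄)/τ₀ = (-2.3354·0.252852 − 0.217391·-2.7) / 0.035461 = -0.003555/0.035461 ≈ -0.1.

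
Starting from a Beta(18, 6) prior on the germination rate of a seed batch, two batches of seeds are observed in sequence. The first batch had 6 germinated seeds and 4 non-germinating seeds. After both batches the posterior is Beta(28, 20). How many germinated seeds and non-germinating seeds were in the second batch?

4 germinated seeds and 10 non-germinating seeds

Sequential conjugate updates are equivalent to a single update on the pooled data, so total successes = posterior α − prior α and total failures = posterior β − prior β.
Total across both batches: 28−18=10 germinated seeds, 20−6=14 non-germinating seeds.
Subtract the first batch: 10−6=4 germinated seeds and 14−4=10 non-germinating seeds.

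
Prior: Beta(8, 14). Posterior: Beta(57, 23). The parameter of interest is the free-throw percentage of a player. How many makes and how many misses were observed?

49 makes and 9 misses

Under Beta–binomial conjugacy the posterior parameters are (α+s, β+f).
So s = 57 − 8 = 49 and f = 23 − 14 = 9.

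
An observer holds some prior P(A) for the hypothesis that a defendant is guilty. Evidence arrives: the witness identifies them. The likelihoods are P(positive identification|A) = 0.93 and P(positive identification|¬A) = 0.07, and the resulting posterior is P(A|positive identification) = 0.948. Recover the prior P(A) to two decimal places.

P(A) = 0.58

In odds form, posterior odds = prior odds × likelihood ratio, so prior odds = posterior odds ÷ LR.
Posterior odds = 0.948/(1−0.948) = 18.2308. LR = 0.93/0.07 = 13.2857.
Prior odds = 18.2308/13.2857 = 1.3722, so P(A) = 1.3722/(1+1.3722) ≈ 0.58.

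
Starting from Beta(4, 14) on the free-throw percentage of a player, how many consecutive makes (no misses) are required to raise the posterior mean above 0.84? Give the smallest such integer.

After k makes and 0 misses the posterior is Beta(4+k, 14), with mean (4+k)/(4+14+k).
Set (4+k)/(18+k) > 0.84 and solve: k > (0.84·18 − 4)/(1 − 0.84) = 69.500.
The smallest integer exceeding 69.500 is 70.

k = 70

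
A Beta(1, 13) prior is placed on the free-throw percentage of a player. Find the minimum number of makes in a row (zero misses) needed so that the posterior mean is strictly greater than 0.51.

After k makes and 0 misses the posterior is Beta(1+k, 13), with mean (1+k)/(1+13+k).
Set (1+k)/(14+k) > 0.51 and solve: k > (0.51·14 − 1)/(1 − 0.51) = 12.531.
The smallest integer exceeding 12.531 is 13.

k = 13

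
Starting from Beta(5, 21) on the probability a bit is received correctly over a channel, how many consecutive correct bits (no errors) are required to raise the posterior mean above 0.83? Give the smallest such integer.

k = 98

After k correct bits and 0 errors the posterior is Beta(5+k, 21), with mean (5+k)/(5+21+k).
Set (5+k)/(26+k) > 0.83 and solve: k > (0.83·26 − 5)/(1 − 0.83) = 97.529.
The smallest integer exceeding 97.529 is 98, and checking k=98: (103)/(124) = 0.8306 > 0.83.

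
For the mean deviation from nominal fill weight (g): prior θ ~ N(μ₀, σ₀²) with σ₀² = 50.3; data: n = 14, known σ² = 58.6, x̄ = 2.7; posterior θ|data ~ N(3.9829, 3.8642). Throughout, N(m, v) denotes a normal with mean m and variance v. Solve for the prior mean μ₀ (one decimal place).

μ₀ = 19.4

The posterior mean is a precision-weighted average: μ_n = (τ₀μ₀ + τ_data·x̄)/(τ₀+τ_data), with τ₀=1/σ₀² and τ_data=n/σ².
Here τ₀ = 1/50.3 = 0.019881 and τ_data = 14/58.6 = 0.238908, so τ_n = 0.258789.
Rearranging for μ₀: μ₀ = (μ_n·τ_n − τ_data·x̄)/τ₀ = (3.9829·0.258789 − 0.238908·2.7) / 0.019881 = 0.385679/0.019881 ≈ 19.4.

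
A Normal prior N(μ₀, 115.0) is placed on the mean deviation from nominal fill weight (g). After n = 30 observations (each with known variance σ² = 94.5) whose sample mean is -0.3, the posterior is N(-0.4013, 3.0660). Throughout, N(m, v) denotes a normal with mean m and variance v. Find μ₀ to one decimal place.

μ₀ = -4.1

With known observation variance, the Normal–Normal posterior has precision τ_n = τ₀ + n/σ² and mean μ_n = (τ₀μ₀ + (n/σ²)x̄)/τ_n.
Here τ₀ = 1/115.0 = 0.008696 and τ_data = 30/94.5 = 0.317460, so τ_n = 0.326156.
Rearranging for μ₀: μ₀ = (μ_n·τ_n − τ_data·x̄)/τ₀ = (-0.4013·0.326156 − 0.317460·-0.3) / 0.008696 = -0.035648/0.008696 ≈ -4.1.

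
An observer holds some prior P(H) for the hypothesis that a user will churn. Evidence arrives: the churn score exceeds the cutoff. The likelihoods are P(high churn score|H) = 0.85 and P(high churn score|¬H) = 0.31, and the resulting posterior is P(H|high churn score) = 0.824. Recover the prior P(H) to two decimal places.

P(H) = 0.63

Bayes' rule in odds form gives O(H|E) = O(H)·[P(E|H)/P(E|¬H)], hence O(H) = O(H|E)/LR.
Posterior odds = 0.824/(1−0.824) = 4.6818. LR = 0.85/0.31 = 2.7419.
Prior odds = 4.6818/2.7419 = 1.7075, so P(H) = 1.7075/(1+1.7075) ≈ 0.63.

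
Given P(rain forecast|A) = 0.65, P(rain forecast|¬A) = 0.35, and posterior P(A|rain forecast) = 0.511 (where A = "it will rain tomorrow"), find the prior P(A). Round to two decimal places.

P(A) = 0.36

In odds form, posterior odds = prior odds × likelihood ratio, so prior odds = posterior odds ÷ LR.
Posterior odds = 0.511/(1−0.511) = 1.0450. LR = 0.65/0.35 = 1.8571.
Prior odds = 1.0450/1.8571 = 0.5627, so P(A) = 0.5627/(1+0.5627) ≈ 0.36.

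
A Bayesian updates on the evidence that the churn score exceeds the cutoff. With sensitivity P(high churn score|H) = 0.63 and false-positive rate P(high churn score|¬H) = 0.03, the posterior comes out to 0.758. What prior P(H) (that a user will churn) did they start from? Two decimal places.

P(H) = 0.13

In odds form, posterior odds = prior odds × likelihood ratio, so prior odds = posterior odds ÷ LR.
Posterior odds = 0.758/(1−0.758) = 3.1322. LR = 0.63/0.03 = 21.0000.
Prior odds = 3.1322/21.0000 = 0.1492, so P(H) = 0.1492/(1+0.1492) ≈ 0.13.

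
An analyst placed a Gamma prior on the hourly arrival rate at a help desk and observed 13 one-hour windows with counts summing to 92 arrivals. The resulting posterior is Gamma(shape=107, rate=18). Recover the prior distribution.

A Gamma(α, β) prior (rate parametrization) on a Poisson rate with n observations summing to S gives posterior Gamma(α+S, β+n).
So α = 107 − 92 = 15 and β = 18 − 13 = 5.

Gamma(shape=15, rate=5)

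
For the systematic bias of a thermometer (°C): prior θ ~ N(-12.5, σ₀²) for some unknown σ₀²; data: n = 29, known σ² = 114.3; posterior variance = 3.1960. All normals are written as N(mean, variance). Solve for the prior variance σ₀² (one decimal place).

σ₀² = 16.9

For the Normal–Normal model with known σ², precisions add: τ_n = τ₀ + n/σ².
So 1/σ₀² = 1/3.1960 − 29/114.3 = 0.312891 − 0.253718 = 0.059173.
Hence σ₀² = 1/0.059173 ≈ 16.9.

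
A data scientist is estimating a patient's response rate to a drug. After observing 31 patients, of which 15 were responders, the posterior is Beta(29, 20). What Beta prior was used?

A Beta(α, β) prior with s successes and f failures in binomial data gives a Beta(α+s, β+f) posterior.
So α = 29 − 15 = 14 and β = 20 − 16 = 4.

Beta(14, 4)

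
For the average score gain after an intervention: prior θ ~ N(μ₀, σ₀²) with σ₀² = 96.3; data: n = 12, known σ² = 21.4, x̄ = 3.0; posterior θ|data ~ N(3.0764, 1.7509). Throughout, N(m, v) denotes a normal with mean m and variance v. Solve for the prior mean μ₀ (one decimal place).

μ₀ = 7.2

The posterior mean is a precision-weighted average: μ_n = (τ₀μ₀ + τ_data·x̄)/(τ₀+τ_data), with τ₀=1/σ₀² and τ_data=n/σ².
Here τ₀ = 1/96.3 = 0.010384 and τ_data = 12/21.4 = 0.560748, so τ_n = 0.571132.
Rearranging for μ₀: μ₀ = (μ_n·τ_n − τ_data·x̄)/τ₀ = (3.0764·0.571132 − 0.560748·3.0) / 0.010384 = 0.074786/0.010384 ≈ 7.2.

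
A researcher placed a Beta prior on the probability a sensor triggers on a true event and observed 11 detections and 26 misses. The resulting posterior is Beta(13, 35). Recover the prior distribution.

Under Beta–binomial conjugacy the posterior parameters are (a+s, b+f).
So a = 13 − 11 = 2 and b = 35 − 26 = 9.

Beta(2, 9)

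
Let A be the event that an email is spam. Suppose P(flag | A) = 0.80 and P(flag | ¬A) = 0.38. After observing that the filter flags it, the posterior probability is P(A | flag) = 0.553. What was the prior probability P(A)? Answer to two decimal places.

P(A) = 0.37

In odds form, posterior odds = prior odds × likelihood ratio, so prior odds = posterior odds ÷ LR.
Posterior odds = 0.553/(1−0.553) = 1.2371. LR = 0.80/0.38 = 2.1053.
Prior odds = 1.2371/2.1053 = 0.5876, so P(A) = 0.5876/(1+0.5876) ≈ 0.37.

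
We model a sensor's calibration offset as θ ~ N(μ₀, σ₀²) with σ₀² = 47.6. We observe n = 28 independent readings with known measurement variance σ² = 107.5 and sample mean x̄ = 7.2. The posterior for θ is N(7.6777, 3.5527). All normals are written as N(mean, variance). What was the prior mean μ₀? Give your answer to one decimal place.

μ₀ = 13.6

The posterior mean is a precision-weighted average: μ_n = (τ₀μ₀ + τ_data·x̄)/(τ₀+τ_data), with τ₀=1/σ₀² and τ_data=n/σ².
Here τ₀ = 1/47.6 = 0.021008 and τ_data = 28/107.5 = 0.260465, so τ_n = 0.281473.
Rearranging for μ₀: μ₀ = (μ_n·τ_n − τ_data·x̄)/τ₀ = (7.6777·0.281473 − 0.260465·7.2) / 0.021008 = 0.285717/0.021008 ≈ 13.6.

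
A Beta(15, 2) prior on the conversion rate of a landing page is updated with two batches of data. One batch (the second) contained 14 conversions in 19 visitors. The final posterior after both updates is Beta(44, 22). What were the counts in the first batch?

Sequential conjugate updates are equivalent to a single update on the pooled data, so total successes = posterior α − prior α and total failures = posterior β − prior β.
Total across both batches: 44−15=29 conversions, 22−2=20 bounces.
Subtract the second batch: 29−14=15 conversions and 20−5=15 bounces.

15 conversions and 15 bounces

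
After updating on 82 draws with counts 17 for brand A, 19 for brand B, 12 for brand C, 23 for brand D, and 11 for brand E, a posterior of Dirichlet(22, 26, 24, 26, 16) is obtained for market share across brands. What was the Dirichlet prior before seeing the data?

Dirichlet(5, 7, 12, 3, 5)

For a Dirichlet(α) prior with multinomial counts c, the posterior is Dirichlet(α + c) componentwise.
Subtract each count from the matching posterior parameter: 22−17=5, 26−19=7, 24−12=12, 26−23=3, 16−11=5.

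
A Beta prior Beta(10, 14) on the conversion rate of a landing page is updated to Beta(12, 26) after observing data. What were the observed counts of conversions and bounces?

A Beta(a, b) prior with s successes and f failures in binomial data gives a Beta(a+s, b+f) posterior.
Match parameters: s=12−10=2, f=26−14=12.

2 conversions and 12 bounces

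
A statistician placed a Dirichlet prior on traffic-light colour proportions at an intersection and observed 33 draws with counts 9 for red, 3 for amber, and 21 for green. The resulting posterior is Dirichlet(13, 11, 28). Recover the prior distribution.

Dirichlet(4, 8, 7)

For a Dirichlet(α) prior with multinomial counts c, the posterior is Dirichlet(α + c) componentwise.
Subtract each count from the matching posterior parameter: 13−9=4, 11−3=8, 28−21=7.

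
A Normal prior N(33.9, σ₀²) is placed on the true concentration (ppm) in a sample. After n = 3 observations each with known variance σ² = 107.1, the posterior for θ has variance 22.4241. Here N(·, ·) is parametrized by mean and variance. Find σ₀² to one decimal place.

σ₀² = 60.3

Posterior precision equals prior precision plus data precision: 1/σ_n² = 1/σ₀² + n/σ².
So 1/σ₀² = 1/22.4241 − 3/107.1 = 0.044595 − 0.028011 = 0.016584.
Hence σ₀² = 1/0.016584 ≈ 60.3.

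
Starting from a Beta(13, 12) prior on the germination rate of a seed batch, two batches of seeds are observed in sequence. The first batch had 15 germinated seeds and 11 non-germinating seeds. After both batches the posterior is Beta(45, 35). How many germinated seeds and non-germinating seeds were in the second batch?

17 germinated seeds and 12 non-germinating seeds

Sequential conjugate updates are equivalent to a single update on the pooled data, so total successes = posterior α − prior α and total failures = posterior β − prior β.
Total across both batches: 45−13=32 germinated seeds, 35−12=23 non-germinating seeds.
Subtract the first batch: 32−15=17 germinated seeds and 23−11=12 non-germinating seeds.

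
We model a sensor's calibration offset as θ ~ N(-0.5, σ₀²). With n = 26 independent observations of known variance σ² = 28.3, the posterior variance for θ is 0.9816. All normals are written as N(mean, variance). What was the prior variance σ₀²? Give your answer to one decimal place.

σ₀² = 10.0

Posterior precision equals prior precision plus data precision: 1/σ_n² = 1/σ₀² + n/σ².
So 1/σ₀² = 1/0.9816 − 26/28.3 = 1.018745 − 0.918728 = 0.100017.
Hence σ₀² = 1/0.100017 ≈ 10.0.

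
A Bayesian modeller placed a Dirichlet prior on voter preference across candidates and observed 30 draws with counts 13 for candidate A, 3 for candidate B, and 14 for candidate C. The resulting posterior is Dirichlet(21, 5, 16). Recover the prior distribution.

For a Dirichlet(α) prior with multinomial counts c, the posterior is Dirichlet(α + c) componentwise.
Subtract each count from the matching posterior parameter: 21−13=8, 5−3=2, 16−14=2.

Dirichlet(8, 2, 2)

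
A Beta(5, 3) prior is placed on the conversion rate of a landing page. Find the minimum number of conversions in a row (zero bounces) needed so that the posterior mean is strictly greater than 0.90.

After k conversions and 0 bounces the posterior is Beta(5+k, 3), with mean (5+k)/(5+3+k).
Set (5+k)/(8+k) > 0.90 and solve: k > (0.90·8 − 5)/(1 − 0.90) = 22.000.
The smallest integer exceeding 22.000 is 23, and checking k=23: (28)/(31) = 0.9032 > 0.90.

k = 23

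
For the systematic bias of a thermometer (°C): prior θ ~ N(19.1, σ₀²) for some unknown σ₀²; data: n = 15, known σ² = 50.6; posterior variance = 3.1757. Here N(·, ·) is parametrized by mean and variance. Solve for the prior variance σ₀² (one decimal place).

σ₀² = 54.2

Posterior precision equals prior precision plus data precision: 1/σ_n² = 1/σ₀² + n/σ².
So 1/σ₀² = 1/3.1757 − 15/50.6 = 0.314891 − 0.296443 = 0.018448.
Hence σ₀² = 1/0.018448 ≈ 54.2.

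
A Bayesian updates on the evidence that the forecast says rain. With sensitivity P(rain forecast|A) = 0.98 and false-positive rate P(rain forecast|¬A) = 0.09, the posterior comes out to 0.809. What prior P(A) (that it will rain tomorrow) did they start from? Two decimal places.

P(A) = 0.28

Bayes' rule in odds form gives O(A|E) = O(A)·[P(E|A)/P(E|¬A)], hence O(A) = O(A|E)/LR.
Posterior odds = 0.809/(1−0.809) = 4.2356. LR = 0.98/0.09 = 10.8889.
Prior odds = 4.2356/10.8889 = 0.3890, so P(A) = 0.3890/(1+0.3890) ≈ 0.28.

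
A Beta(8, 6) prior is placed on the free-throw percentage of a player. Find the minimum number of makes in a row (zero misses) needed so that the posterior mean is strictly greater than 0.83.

k = 22

After k makes and 0 misses the posterior is Beta(8+k, 6), with mean (8+k)/(8+6+k).
Set (8+k)/(14+k) > 0.83 and solve: k > (0.83·14 − 8)/(1 − 0.83) = 21.294.
The smallest integer exceeding 21.294 is 22.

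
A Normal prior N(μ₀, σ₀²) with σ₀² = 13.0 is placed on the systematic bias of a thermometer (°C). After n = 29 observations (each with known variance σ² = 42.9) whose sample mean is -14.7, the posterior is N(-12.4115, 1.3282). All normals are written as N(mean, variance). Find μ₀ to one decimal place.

μ₀ = 7.7

The posterior mean is a precision-weighted average: μ_n = (τ₀μ₀ + τ_data·x̄)/(τ₀+τ_data), with τ₀=1/σ₀² and τ_data=n/σ².
Here τ₀ = 1/13.0 = 0.076923 and τ_data = 29/42.9 = 0.675991, so τ_n = 0.752914.
Rearranging for μ₀: μ₀ = (μ_n·τ_n − τ_data·x̄)/τ₀ = (-12.4115·0.752914 − 0.675991·-14.7) / 0.076923 = 0.592276/0.076923 ≈ 7.7.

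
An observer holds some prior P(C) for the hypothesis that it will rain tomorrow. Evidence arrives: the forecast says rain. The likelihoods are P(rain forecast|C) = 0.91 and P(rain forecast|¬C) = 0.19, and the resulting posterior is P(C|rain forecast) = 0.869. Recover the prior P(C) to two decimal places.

In odds form, posterior odds = prior odds × likelihood ratio, so prior odds = posterior odds ÷ LR.
Posterior odds = 0.869/(1−0.869) = 6.6336. LR = 0.91/0.19 = 4.7895.
Prior odds = 6.6336/4.7895 = 1.3850, so P(C) = 1.3850/(1+1.3850) ≈ 0.58.

P(C) = 0.58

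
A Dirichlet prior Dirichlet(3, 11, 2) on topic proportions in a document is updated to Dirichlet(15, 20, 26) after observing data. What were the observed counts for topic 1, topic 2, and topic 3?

counts (12, 9, 24)

For a Dirichlet(α) prior with multinomial counts c, the posterior is Dirichlet(α + c) componentwise.
Counts are posterior − prior componentwise: 15−3=12, 20−11=9, 26−2=24.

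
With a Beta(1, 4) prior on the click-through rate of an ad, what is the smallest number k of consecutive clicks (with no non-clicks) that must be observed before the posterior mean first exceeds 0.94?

k = 62

After k clicks and 0 non-clicks the posterior is Beta(1+k, 4), with mean (1+k)/(1+4+k).
Set (1+k)/(5+k) > 0.94 and solve: k > (0.94·5 − 1)/(1 − 0.94) = 61.667.
The smallest integer exceeding 61.667 is 62.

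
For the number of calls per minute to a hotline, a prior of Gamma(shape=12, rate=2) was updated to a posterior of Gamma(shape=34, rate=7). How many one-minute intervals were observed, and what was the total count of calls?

n = 5 one-minute intervals with total 22 calls

A Gamma(α, β) prior (rate parametrization) on a Poisson rate with n observations summing to S gives posterior Gamma(α+S, β+n).
Matching: Σxᵢ = 34 − 12 = 22 and n = 7 − 2 = 5.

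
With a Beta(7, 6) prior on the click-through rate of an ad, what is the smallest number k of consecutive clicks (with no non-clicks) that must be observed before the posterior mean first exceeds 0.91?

After k clicks and 0 non-clicks the posterior is Beta(7+k, 6), with mean (7+k)/(7+6+k).
Set (7+k)/(13+k) > 0.91 and solve: k > (0.91·13 − 7)/(1 − 0.91) = 53.667.
The smallest integer exceeding 53.667 is 54.

k = 54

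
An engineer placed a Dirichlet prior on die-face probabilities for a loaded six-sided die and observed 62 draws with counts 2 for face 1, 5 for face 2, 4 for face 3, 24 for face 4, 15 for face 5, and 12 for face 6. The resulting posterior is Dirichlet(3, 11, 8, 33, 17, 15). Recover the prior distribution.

For a Dirichlet(α) prior with multinomial counts c, the posterior is Dirichlet(α + c) componentwise.
Subtract each count from the matching posterior parameter: 3−2=1, 11−5=6, 8−4=4, 33−24=9, 17−15=2, 15−12=3.

Dirichlet(1, 6, 4, 9, 2, 3)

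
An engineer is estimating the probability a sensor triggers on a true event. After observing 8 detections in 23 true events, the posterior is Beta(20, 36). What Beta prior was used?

Under Beta–binomial conjugacy the posterior parameters are (α+s, β+f).
So α = 20 − 8 = 12 and β = 36 − 15 = 21.

Beta(12, 21)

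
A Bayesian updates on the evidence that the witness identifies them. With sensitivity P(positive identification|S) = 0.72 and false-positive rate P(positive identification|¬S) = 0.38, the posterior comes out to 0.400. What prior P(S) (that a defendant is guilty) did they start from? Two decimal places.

Bayes' rule in odds form gives O(S|E) = O(S)·[P(E|S)/P(E|¬S)], hence O(S) = O(S|E)/LR.
Posterior odds = 0.400/(1−0.400) = 0.6667. LR = 0.72/0.38 = 1.8947.
Prior odds = 0.6667/1.8947 = 0.3519, so P(S) = 0.3519/(1+0.3519) ≈ 0.26.

P(S) = 0.26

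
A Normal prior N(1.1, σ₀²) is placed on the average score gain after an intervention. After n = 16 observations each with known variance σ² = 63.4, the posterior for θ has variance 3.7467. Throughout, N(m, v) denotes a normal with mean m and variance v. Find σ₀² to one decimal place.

σ₀² = 68.8

For the Normal–Normal model with known σ², precisions add: τ_n = τ₀ + n/σ².
So 1/σ₀² = 1/3.7467 − 16/63.4 = 0.266902 − 0.252366 = 0.014536.
Hence σ₀² = 1/0.014536 ≈ 68.8.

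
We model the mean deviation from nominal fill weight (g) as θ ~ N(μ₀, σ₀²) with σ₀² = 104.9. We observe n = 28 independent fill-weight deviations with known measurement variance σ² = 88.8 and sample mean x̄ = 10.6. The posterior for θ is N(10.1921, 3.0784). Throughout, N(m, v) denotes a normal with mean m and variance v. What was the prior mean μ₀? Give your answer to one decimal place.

μ₀ = -3.3

The posterior mean is a precision-weighted average: μ_n = (τ₀μ₀ + τ_data·x̄)/(τ₀+τ_data), with τ₀=1/σ₀² and τ_data=n/σ².
Here τ₀ = 1/104.9 = 0.009533 and τ_data = 28/88.8 = 0.315315, so τ_n = 0.324848.
Rearranging for μ₀: μ₀ = (μ_n·τ_n − τ_data·x̄)/τ₀ = (10.1921·0.324848 − 0.315315·10.6) / 0.009533 = -0.031456/0.009533 ≈ -3.3.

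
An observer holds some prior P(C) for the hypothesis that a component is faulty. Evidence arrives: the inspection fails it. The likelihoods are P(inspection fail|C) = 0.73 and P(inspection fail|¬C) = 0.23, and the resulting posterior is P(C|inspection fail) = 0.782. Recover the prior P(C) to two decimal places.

In odds form, posterior odds = prior odds × likelihood ratio, so prior odds = posterior odds ÷ LR.
Posterior odds = 0.782/(1−0.782) = 3.5872. LR = 0.73/0.23 = 3.1739.
Prior odds = 3.5872/3.1739 = 1.1302, so P(C) = 1.1302/(1+1.1302) ≈ 0.53.

P(C) = 0.53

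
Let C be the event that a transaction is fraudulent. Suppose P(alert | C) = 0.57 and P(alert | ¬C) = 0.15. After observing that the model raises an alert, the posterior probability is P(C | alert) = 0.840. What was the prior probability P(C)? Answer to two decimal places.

In odds form, posterior odds = prior odds × likelihood ratio, so prior odds = posterior odds ÷ LR.
Posterior odds = 0.840/(1−0.840) = 5.2500. LR = 0.57/0.15 = 3.8000.
Prior odds = 5.2500/3.8000 = 1.3816, so P(C) = 1.3816/(1+1.3816) ≈ 0.58.

P(C) = 0.58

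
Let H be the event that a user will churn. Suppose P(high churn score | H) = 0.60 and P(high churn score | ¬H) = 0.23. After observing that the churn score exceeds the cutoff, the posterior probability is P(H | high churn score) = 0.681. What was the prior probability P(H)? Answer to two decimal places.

P(H) = 0.45

In odds form, posterior odds = prior odds × likelihood ratio, so prior odds = posterior odds ÷ LR.
Posterior odds = 0.681/(1−0.681) = 2.1348. LR = 0.60/0.23 = 2.6087.
Prior odds = 2.1348/2.6087 = 0.8183, so P(H) = 0.8183/(1+0.8183) ≈ 0.45.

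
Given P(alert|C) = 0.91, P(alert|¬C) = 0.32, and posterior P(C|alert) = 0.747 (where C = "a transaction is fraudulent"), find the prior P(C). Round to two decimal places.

In odds form, posterior odds = prior odds × likelihood ratio, so prior odds = posterior odds ÷ LR.
Posterior odds = 0.747/(1−0.747) = 2.9526. LR = 0.91/0.32 = 2.8438.
Prior odds = 2.9526/2.8438 = 1.0383, so P(C) = 1.0383/(1+1.0383) ≈ 0.51.

P(C) = 0.51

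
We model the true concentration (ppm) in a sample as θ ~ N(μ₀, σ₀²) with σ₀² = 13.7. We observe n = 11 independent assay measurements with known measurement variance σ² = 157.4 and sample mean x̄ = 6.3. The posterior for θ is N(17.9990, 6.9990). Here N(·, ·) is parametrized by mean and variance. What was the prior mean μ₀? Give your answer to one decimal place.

The posterior mean is a precision-weighted average: μ_n = (τ₀μ₀ + τ_data·x̄)/(τ₀+τ_data), with τ₀=1/σ₀² and τ_data=n/σ².
Here τ₀ = 1/13.7 = 0.072993 and τ_data = 11/157.4 = 0.069886, so τ_n = 0.142879.
Rearranging for μ₀: μ₀ = (μ_n·τ_n − τ_data·x̄)/τ₀ = (17.9990·0.142879 − 0.069886·6.3) / 0.072993 = 2.131397/0.072993 ≈ 29.2.

μ₀ = 29.2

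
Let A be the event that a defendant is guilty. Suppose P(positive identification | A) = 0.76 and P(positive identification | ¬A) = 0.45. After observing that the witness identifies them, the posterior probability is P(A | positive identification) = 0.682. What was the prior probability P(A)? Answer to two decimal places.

P(A) = 0.56

Bayes' rule in odds form gives O(A|E) = O(A)·[P(E|A)/P(E|¬A)], hence O(A) = O(A|E)/LR.
Posterior odds = 0.682/(1−0.682) = 2.1447. LR = 0.76/0.45 = 1.6889.
Prior odds = 2.1447/1.6889 = 1.2699, so P(A) = 1.2699/(1+1.2699) ≈ 0.56.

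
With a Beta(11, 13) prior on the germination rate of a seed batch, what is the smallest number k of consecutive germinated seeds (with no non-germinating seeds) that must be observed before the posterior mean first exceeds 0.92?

After k germinated seeds and 0 non-germinating seeds the posterior is Beta(11+k, 13), with mean (11+k)/(11+13+k).
Set (11+k)/(24+k) > 0.92 and solve: k > (0.92·24 − 11)/(1 − 0.92) = 138.500.
The smallest integer exceeding 138.500 is 139, and checking k=139: (150)/(163) = 0.9202 > 0.92.

k = 139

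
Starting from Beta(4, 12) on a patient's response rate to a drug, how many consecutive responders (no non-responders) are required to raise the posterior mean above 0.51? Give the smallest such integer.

k = 9

After k responders and 0 non-responders the posterior is Beta(4+k, 12), with mean (4+k)/(4+12+k).
Set (4+k)/(16+k) > 0.51 and solve: k > (0.51·16 − 4)/(1 − 0.51) = 8.490.
The smallest integer exceeding 8.490 is 9.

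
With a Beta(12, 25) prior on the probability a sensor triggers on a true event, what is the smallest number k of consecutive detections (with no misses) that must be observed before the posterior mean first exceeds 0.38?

After k detections and 0 misses the posterior is Beta(12+k, 25), with mean (12+k)/(12+25+k).
Set (12+k)/(37+k) > 0.38 and solve: k > (0.38·37 − 12)/(1 − 0.38) = 3.323.
The smallest integer exceeding 3.323 is 4.

k = 4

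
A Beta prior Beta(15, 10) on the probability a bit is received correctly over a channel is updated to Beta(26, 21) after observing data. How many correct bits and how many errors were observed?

Beta is conjugate to the binomial likelihood: posterior = Beta(a+s, b+f).
So s = 26 − 15 = 11 and f = 21 − 10 = 11.

11 correct bits and 11 errors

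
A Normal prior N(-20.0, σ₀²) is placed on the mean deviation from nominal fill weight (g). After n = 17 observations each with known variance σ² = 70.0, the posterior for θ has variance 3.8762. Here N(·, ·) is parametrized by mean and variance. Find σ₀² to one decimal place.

σ₀² = 66.1

Posterior precision equals prior precision plus data precision: 1/σ_n² = 1/σ₀² + n/σ².
So 1/σ₀² = 1/3.8762 − 17/70.0 = 0.257985 − 0.242857 = 0.015128.
Hence σ₀² = 1/0.015128 ≈ 66.1.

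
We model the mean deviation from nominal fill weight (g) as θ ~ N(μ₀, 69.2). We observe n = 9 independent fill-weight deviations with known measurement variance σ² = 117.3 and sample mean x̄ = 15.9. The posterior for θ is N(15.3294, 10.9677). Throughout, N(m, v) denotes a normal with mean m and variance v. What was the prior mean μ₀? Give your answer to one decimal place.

With known observation variance, the Normal–Normal posterior has precision τ_n = τ₀ + n/σ² and mean μ_n = (τ₀μ₀ + (n/σ²)x̄)/τ_n.
Here τ₀ = 1/69.2 = 0.014451 and τ_data = 9/117.3 = 0.076726, so τ_n = 0.091177.
Rearranging for μ₀: μ₀ = (μ_n·τ_n − τ_data·x̄)/τ₀ = (15.3294·0.091177 − 0.076726·15.9) / 0.014451 = 0.177745/0.014451 ≈ 12.3.

μ₀ = 12.3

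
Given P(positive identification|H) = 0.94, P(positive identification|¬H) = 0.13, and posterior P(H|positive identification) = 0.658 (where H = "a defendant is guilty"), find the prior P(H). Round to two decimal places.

P(H) = 0.21

Bayes' rule in odds form gives O(H|E) = O(H)·[P(E|H)/P(E|¬H)], hence O(H) = O(H|E)/LR.
Posterior odds = 0.658/(1−0.658) = 1.9240. LR = 0.94/0.13 = 7.2308.
Prior odds = 1.9240/7.2308 = 0.2661, so P(H) = 0.2661/(1+0.2661) ≈ 0.21.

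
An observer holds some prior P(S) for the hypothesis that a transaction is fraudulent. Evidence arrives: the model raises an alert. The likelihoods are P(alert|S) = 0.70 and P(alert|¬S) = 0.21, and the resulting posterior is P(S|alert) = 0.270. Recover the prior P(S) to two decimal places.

P(S) = 0.10

Bayes' rule in odds form gives O(S|E) = O(S)·[P(E|S)/P(E|¬S)], hence O(S) = O(S|E)/LR.
Posterior odds = 0.270/(1−0.270) = 0.3699. LR = 0.70/0.21 = 3.3333.
Prior odds = 0.3699/3.3333 = 0.1110, so P(S) = 0.1110/(1+0.1110) ≈ 0.10.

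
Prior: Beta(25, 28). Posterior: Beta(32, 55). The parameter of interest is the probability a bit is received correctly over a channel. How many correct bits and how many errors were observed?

Beta is conjugate to the binomial likelihood: posterior = Beta(a+s, b+f).
Match parameters: s=32−25=7, f=55−28=27.

7 correct bits and 27 errors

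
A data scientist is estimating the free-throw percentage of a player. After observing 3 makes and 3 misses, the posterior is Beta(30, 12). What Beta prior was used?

Beta(27, 9)

Under Beta–binomial conjugacy the posterior parameters are (α+s, β+f).
So α = 30 − 3 = 27 and β = 12 − 3 = 9.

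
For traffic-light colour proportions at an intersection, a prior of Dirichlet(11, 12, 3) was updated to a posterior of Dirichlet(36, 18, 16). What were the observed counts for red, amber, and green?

For a Dirichlet(α) prior with multinomial counts c, the posterior is Dirichlet(α + c) componentwise.
Counts are posterior − prior componentwise: 36−11=25, 18−12=6, 16−3=13.

counts (25, 6, 13)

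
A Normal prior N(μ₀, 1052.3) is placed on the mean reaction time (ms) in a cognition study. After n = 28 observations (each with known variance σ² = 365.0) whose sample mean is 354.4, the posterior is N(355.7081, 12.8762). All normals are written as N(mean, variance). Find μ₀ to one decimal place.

With known observation variance, the Normal–Normal posterior has precision τ_n = τ₀ + n/σ² and mean μ_n = (τ₀μ₀ + (n/σ²)x̄)/τ_n.
Here τ₀ = 1/1052.3 = 0.000950 and τ_data = 28/365.0 = 0.076712, so τ_n = 0.077662.
Rearranging for μ₀: μ₀ = (μ_n·τ_n − τ_data·x̄)/τ₀ = (355.7081·0.077662 − 0.076712·354.4) / 0.000950 = 0.438270/0.000950 ≈ 461.3.

μ₀ = 461.3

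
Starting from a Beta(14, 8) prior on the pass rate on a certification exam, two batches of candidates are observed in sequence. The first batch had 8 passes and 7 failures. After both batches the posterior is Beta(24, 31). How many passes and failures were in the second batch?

Sequential conjugate updates are equivalent to a single update on the pooled data, so total successes = posterior α − prior α and total failures = posterior β − prior β.
Total across both batches: 24−14=10 passes, 31−8=23 failures.
Subtract the first batch: 10−8=2 passes and 23−7=16 failures.

2 passes and 16 failures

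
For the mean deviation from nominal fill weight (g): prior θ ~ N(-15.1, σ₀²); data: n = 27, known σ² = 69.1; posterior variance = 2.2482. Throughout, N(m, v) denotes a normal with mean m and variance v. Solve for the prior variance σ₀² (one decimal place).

Posterior precision equals prior precision plus data precision: 1/σ_n² = 1/σ₀² + n/σ².
So 1/σ₀² = 1/2.2482 − 27/69.1 = 0.444800 − 0.390738 = 0.054062.
Hence σ₀² = 1/0.054062 ≈ 18.5.

σ₀² = 18.5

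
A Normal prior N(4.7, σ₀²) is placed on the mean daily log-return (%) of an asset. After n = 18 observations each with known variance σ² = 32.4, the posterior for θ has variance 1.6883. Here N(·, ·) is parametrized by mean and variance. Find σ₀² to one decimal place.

Posterior precision equals prior precision plus data precision: 1/σ_n² = 1/σ₀² + n/σ².
So 1/σ₀² = 1/1.6883 − 18/32.4 = 0.592312 − 0.555556 = 0.036756.
Hence σ₀² = 1/0.036756 ≈ 27.2.

σ₀² = 27.2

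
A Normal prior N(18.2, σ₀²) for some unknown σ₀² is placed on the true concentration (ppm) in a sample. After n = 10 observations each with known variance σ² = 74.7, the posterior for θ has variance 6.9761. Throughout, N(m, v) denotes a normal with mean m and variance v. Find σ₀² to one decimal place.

σ₀² = 105.5

For the Normal–Normal model with known σ², precisions add: τ_n = τ₀ + n/σ².
So 1/σ₀² = 1/6.9761 − 10/74.7 = 0.143347 − 0.133869 = 0.009478.
Hence σ₀² = 1/0.009478 ≈ 105.5.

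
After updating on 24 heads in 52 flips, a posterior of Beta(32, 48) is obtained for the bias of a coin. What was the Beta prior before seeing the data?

A Beta(a, b) prior with s successes and f failures in binomial data gives a Beta(a+s, b+f) posterior.
Subtract the data counts: 32−24=8, 48−28=20.

Beta(8, 20)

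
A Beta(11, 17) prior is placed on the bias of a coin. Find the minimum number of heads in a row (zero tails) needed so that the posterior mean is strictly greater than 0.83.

k = 73

After k heads and 0 tails the posterior is Beta(11+k, 17), with mean (11+k)/(11+17+k).
Set (11+k)/(28+k) > 0.83 and solve: k > (0.83·28 − 11)/(1 − 0.83) = 72.000.
The smallest integer exceeding 72.000 is 73.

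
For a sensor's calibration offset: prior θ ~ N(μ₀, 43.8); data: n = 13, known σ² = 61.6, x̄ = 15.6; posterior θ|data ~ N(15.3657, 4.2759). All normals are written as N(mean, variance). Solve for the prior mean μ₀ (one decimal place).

μ₀ = 13.2

With known observation variance, the Normal–Normal posterior has precision τ_n = τ₀ + n/σ² and mean μ_n = (τ₀μ₀ + (n/σ²)x̄)/τ_n.
Here τ₀ = 1/43.8 = 0.022831 and τ_data = 13/61.6 = 0.211039, so τ_n = 0.233870.
Rearranging for μ₀: μ₀ = (μ_n·τ_n − τ_data·x̄)/τ₀ = (15.3657·0.233870 − 0.211039·15.6) / 0.022831 = 0.301368/0.022831 ≈ 13.2.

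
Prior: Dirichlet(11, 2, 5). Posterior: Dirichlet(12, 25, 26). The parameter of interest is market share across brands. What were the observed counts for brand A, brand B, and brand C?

counts (1, 23, 21)

For a Dirichlet(α) prior with multinomial counts c, the posterior is Dirichlet(α + c) componentwise.
Counts are posterior − prior componentwise: 12−11=1, 25−2=23, 26−5=21.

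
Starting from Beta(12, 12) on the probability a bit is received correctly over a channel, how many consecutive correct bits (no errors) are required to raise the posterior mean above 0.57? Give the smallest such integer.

After k correct bits and 0 errors the posterior is Beta(12+k, 12), with mean (12+k)/(12+12+k).
Set (12+k)/(24+k) > 0.57 and solve: k > (0.57·24 − 12)/(1 − 0.57) = 3.907.
The smallest integer exceeding 3.907 is 4, and checking k=4: (16)/(28) = 0.5714 > 0.57.

k = 4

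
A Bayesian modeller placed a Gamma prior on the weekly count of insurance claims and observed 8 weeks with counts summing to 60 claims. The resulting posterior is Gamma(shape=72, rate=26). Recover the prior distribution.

A Gamma(α, β) prior (rate parametrization) on a Poisson rate with n observations summing to S gives posterior Gamma(α+S, β+n).
So α = 72 − 60 = 12 and β = 26 − 8 = 18.

Gamma(shape=12, rate=18)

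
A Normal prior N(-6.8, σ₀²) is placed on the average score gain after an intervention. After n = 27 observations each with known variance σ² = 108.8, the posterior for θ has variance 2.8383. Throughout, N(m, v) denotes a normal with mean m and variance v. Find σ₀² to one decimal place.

σ₀² = 9.6

Posterior precision equals prior precision plus data precision: 1/σ_n² = 1/σ₀² + n/σ².
So 1/σ₀² = 1/2.8383 − 27/108.8 = 0.352324 − 0.248162 = 0.104162.
Hence σ₀² = 1/0.104162 ≈ 9.6.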